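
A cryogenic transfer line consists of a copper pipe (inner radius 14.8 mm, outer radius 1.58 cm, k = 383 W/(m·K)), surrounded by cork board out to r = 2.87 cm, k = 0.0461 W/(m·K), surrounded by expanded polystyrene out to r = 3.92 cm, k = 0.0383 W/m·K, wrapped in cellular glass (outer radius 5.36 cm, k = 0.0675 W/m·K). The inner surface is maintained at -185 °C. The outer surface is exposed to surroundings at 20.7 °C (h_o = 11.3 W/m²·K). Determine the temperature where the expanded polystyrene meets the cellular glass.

Resistance network (inner→outer):
  R'_copper = ln(0.0158/0.0148)/(2πk) = 0.06538/(2π·383) = 2.717×10^-5 m·K/W
  R'_cork board = ln(0.0287/0.0158)/(2πk) = 0.5969/(2π·0.0461) = 2.061 m·K/W
  R'_expanded polystyrene = ln(0.0392/0.0287)/(2πk) = 0.3118/(2π·0.0383) = 1.296 m·K/W
  R'_cellular glass = ln(0.0536/0.0392)/(2πk) = 0.3129/(2π·0.0675) = 0.7377 m·K/W
  R'_conv,out = 1/(2πr h) = 1/(2π·0.0536·11.3) = 0.2628 m·K/W
ΣR = 2.717×10^-5 + 2.061 + 1.296 + 0.7377 + 0.2628 = 4.358 m·K/W
Q' = ΔT/ΣR = (-185 °C − 20.7 °C)/4.358 = -47.20 W/m
From the inner boundary to the expanded polystyrene/cellular glass interface, ΣR_partial = 3.357 m·K/W.
T_interface = T_in − Q'·ΣR_partial = -185 °C − (-47.20)(3.357) = -26.5 °C

T = -26.5 °C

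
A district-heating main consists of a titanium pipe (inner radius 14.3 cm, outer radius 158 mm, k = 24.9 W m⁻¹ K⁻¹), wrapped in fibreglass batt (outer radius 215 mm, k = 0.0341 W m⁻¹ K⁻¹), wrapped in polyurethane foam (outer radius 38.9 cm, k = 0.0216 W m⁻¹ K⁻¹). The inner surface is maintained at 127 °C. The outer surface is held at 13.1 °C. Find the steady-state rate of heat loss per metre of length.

Q' = 19.6 W/m

Resistance network (inner→outer):
  R'_titanium = ln(0.158/0.143)/(2πk) = 0.09975/(2π·24.9) = 6.376×10^-4 m·K/W
  R'_fibreglass batt = ln(0.215/0.158)/(2πk) = 0.3080/(2π·0.0341) = 1.438 m·K/W
  R'_polyurethane foam = ln(0.389/0.215)/(2πk) = 0.5929/(2π·0.0216) = 4.369 m·K/W
ΣR = 6.376×10^-4 + 1.438 + 4.369 = 5.808 m·K/W
Q' = ΔT/ΣR = (127 °C − 13.1 °C)/5.808 = 19.6 W/m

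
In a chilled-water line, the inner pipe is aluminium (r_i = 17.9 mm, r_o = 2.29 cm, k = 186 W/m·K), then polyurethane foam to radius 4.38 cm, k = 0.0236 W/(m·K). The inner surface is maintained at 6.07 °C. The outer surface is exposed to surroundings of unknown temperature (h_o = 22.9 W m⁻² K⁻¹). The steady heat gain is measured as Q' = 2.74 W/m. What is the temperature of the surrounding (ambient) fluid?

T_out = 18.5 °C

Series resistances:
  R'_aluminium = ln(0.0229/0.0179)/(2πk) = 0.2463/(2π·186) = 2.108×10^-4 m·K/W
  R'_polyurethane foam = ln(0.0438/0.0229)/(2πk) = 0.6485/(2π·0.0236) = 4.373 m·K/W
  R'_conv,out = 1/(2πr h) = 1/(2π·0.0438·22.9) = 0.1587 m·K/W
ΣR = 4.532 m·K/W
ΔT = Q'·ΣR = 2.74 × 4.532 = 12.42 K
Heat flows inward, so T_out = T_in + ΔT = 6.07 + 12.42 = 18.5 °C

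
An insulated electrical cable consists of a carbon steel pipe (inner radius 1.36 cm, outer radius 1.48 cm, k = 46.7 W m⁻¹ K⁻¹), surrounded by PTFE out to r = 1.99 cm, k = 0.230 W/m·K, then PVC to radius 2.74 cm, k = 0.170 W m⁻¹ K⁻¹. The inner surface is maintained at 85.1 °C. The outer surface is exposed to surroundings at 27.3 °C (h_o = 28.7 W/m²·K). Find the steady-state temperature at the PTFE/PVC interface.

T = 68.3 °C

Series thermal resistances, inner to outer:
  R'_carbon steel = ln(0.0148/0.0136)/(2πk) = 0.08456/(2π·46.7) = 2.882×10^-4 m·K/W
  R'_PTFE = ln(0.0199/0.0148)/(2πk) = 0.2961/(2π·0.230) = 0.2049 m·K/W
  R'_PVC = ln(0.0274/0.0199)/(2πk) = 0.3198/(2π·0.170) = 0.2994 m·K/W
  R'_conv,out = 1/(2πr h) = 1/(2π·0.0274·28.7) = 0.2024 m·K/W
ΣR = 2.882×10^-4 + 0.2049 + 0.2994 + 0.2024 = 0.7070 m·K/W
Q' = ΔT/ΣR = (85.1 °C − 27.3 °C)/0.7070 = 81.75 W/m
From the inner boundary to the PTFE/PVC interface, ΣR_partial = 0.2052 m·K/W.
T_interface = T_in − Q'·ΣR_partial = 85.1 °C − (81.75)(0.2052) = 68.3 °C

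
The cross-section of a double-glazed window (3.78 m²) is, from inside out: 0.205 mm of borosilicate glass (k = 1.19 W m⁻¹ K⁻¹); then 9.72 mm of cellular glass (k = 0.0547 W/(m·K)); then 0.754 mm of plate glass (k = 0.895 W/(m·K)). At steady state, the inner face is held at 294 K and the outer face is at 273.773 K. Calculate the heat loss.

Series thermal resistances, inner to outer:
  R_borosilicate glass = L/(kA) = 2.05×10^-4/(1.19·3.78) = 4.557×10^-5 K/W
  R_cellular glass = L/(kA) = 0.00972/(0.0547·3.78) = 0.04701 K/W
  R_plate glass = L/(kA) = 7.54×10^-4/(0.895·3.78) = 2.229×10^-4 K/W
ΣR = 4.557×10^-5 + 0.04701 + 2.229×10^-4 = 0.04728 K/W
Q = ΔT/ΣR = (294 K − 273.773 K)/0.04728 = 428 W

Q = 428 W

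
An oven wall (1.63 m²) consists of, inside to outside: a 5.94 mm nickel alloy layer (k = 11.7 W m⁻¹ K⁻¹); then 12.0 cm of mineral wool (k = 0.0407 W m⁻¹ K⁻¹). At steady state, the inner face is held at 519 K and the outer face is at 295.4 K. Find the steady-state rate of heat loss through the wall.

Treat each layer as a resistance in series:
  R_nickel alloy = L/(kA) = 0.00594/(11.7·1.63) = 3.115×10^-4 K/W
  R_mineral wool = L/(kA) = 0.120/(0.0407·1.63) = 1.809 K/W
ΣR = 3.115×10^-4 + 1.809 = 1.809 K/W
Q = ΔT/ΣR = (519 K − 295.4 K)/1.809 = 124 W

Q = 124 W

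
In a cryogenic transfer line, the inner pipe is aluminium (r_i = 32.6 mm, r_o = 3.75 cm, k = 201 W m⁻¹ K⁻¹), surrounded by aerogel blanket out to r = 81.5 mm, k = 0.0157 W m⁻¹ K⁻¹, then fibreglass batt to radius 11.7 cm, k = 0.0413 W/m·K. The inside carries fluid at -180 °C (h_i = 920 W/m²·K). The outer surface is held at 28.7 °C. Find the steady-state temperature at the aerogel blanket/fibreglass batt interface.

T = -2.7 °C

Resistance network (inner→outer):
  R'_conv,in = 1/(2πr h) = 1/(2π·0.0326·920) = 0.005307 m·K/W
  R'_aluminium = ln(0.0375/0.0326)/(2πk) = 0.1400/(2π·201) = 1.109×10^-4 m·K/W
  R'_aerogel blanket = ln(0.0815/0.0375)/(2πk) = 0.7763/(2π·0.0157) = 7.869 m·K/W
  R'_fibreglass batt = ln(0.117/0.0815)/(2πk) = 0.3616/(2π·0.0413) = 1.393 m·K/W
ΣR = 0.005307 + 1.109×10^-4 + 7.869 + 1.393 = 9.267 m·K/W
Q' = ΔT/ΣR = (-180 °C − 28.7 °C)/9.267 = -22.52 W/m
From the inner boundary to the aerogel blanket/fibreglass batt interface, ΣR_partial = 7.874 m·K/W.
T_interface = T_in − Q'·ΣR_partial = -180 °C − (-22.52)(7.874) = -2.7 °C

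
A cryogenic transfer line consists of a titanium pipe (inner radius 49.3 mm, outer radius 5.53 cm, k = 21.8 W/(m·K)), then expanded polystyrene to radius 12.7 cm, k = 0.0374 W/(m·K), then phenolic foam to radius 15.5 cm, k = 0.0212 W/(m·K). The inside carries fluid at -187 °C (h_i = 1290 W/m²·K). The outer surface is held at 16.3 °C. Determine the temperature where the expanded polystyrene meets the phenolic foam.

T = -44.1 °C

Series thermal resistances, inner to outer:
  R'_conv,in = 1/(2πr h) = 1/(2π·0.0493·1290) = 0.002503 m·K/W
  R'_titanium = ln(0.0553/0.0493)/(2πk) = 0.1148/(2π·21.8) = 8.385×10^-4 m·K/W
  R'_expanded polystyrene = ln(0.127/0.0553)/(2πk) = 0.8314/(2π·0.0374) = 3.538 m·K/W
  R'_phenolic foam = ln(0.155/0.127)/(2πk) = 0.1992/(2π·0.0212) = 1.496 m·K/W
ΣR = 0.002503 + 8.385×10^-4 + 3.538 + 1.496 = 5.037 m·K/W
Q' = ΔT/ΣR = (-187 °C − 16.3 °C)/5.037 = -40.36 W/m
From the inner boundary to the expanded polystyrene/phenolic foam interface, ΣR_partial = 3.541 m·K/W.
T_interface = T_in − Q'·ΣR_partial = -187 °C − (-40.36)(3.541) = -44.1 °C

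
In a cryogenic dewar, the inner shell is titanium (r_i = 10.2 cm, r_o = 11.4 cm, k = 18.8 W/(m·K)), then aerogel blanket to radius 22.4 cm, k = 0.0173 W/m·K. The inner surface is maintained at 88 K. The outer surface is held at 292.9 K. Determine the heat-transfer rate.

Treat each layer as a resistance in series:
  R_titanium = (1/0.102 − 1/0.114)/(4πk) = 1.032/(4π·18.8) = 0.004368 K/W
  R_aerogel blanket = (1/0.114 − 1/0.224)/(4πk) = 4.308/(4π·0.0173) = 19.81 K/W
ΣR = 0.004368 + 19.81 = 19.81 K/W
Q = ΔT/ΣR = (88 K − 292.9 K)/19.81 = -10.3 W
(Negative Q ⇒ heat flows inward; heat gain = 10.3 W.)

Q = 10.3 W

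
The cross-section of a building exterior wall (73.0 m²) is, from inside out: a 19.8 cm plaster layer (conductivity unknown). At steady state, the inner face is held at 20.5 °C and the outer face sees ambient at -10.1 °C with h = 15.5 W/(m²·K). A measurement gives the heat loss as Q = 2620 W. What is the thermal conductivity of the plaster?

ΣR = ΔT/Q = |20.5 − -10.1|/2620 = 0.01168 K/W
Known resistances:
  R_conv,out = 1/(hA) = 1/(15.5·73.0) = 8.838×10^-4 K/W
R_plaster = ΣR − ΣR_known = 0.01168 − 8.838×10^-4 = 0.01080 K/W
L/(kA) = 0.01080 ⇒ k = 0.198/(0.01080·73.0) = 0.251 W/m·K

k = 0.251 W/m·K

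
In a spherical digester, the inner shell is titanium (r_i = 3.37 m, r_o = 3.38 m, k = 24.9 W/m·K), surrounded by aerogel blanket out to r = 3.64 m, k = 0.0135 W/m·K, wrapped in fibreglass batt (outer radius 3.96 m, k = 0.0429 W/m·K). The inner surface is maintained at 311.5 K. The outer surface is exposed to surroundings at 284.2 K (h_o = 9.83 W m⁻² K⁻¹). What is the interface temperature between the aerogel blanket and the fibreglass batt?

T = 291.0 K

Resistance network (inner→outer):
  R_titanium = (1/3.37 − 1/3.38)/(4πk) = 8.779×10^-4/(4π·24.9) = 2.806×10^-6 K/W
  R_aerogel blanket = (1/3.38 − 1/3.64)/(4πk) = 0.02113/(4π·0.0135) = 0.1246 K/W
  R_fibreglass batt = (1/3.64 − 1/3.96)/(4πk) = 0.02220/(4π·0.0429) = 0.04118 K/W
  R_conv,out = 1/(4πr²h) = 1/(4π·3.96²·9.83) = 5.162×10^-4 K/W
ΣR = 2.806×10^-6 + 0.1246 + 0.04118 + 5.162×10^-4 = 0.1663 K/W
Q = ΔT/ΣR = (311.5 K − 284.2 K)/0.1663 = 164.2 W
From the inner boundary to the aerogel blanket/fibreglass batt interface, ΣR_partial = 0.1246 K/W.
T_interface = T_in − Q·ΣR_partial = 311.5 K − (164.2)(0.1246) = 291.0 K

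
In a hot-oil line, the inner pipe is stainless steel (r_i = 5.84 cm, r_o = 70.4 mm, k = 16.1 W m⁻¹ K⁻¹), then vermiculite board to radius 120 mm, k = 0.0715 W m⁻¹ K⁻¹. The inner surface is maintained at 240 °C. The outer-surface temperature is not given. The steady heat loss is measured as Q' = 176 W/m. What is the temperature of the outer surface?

Series resistances:
  R'_stainless steel = ln(0.0704/0.0584)/(2πk) = 0.1869/(2π·16.1) = 0.001847 m·K/W
  R'_vermiculite board = ln(0.120/0.0704)/(2πk) = 0.5333/(2π·0.0715) = 1.187 m·K/W
ΣR = 1.189 m·K/W
ΔT = Q'·ΣR = 176 × 1.189 = 209.3 K
Heat flows outward, so T_out = T_in − ΔT = 240 − 209.3 = 30.7 °C

T_out = 30.7 °C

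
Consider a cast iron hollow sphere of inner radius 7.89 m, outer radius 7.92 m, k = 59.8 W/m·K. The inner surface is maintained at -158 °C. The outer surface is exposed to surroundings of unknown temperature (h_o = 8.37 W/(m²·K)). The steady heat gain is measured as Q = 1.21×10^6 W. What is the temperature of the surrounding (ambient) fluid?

Sum the resistances:
  R_cast iron = (1/7.89 − 1/7.92)/(4πk) = 4.801×10^-4/(4π·59.8) = 6.389×10^-7 K/W
  R_conv,out = 1/(4πr²h) = 1/(4π·7.92²·8.37) = 1.516×10^-4 K/W
ΣR = 1.522×10^-4 K/W
ΔT = Q·ΣR = 1.21×10^6 × 1.522×10^-4 = 184.2 K
Heat flows inward, so T_out = T_in + ΔT = -158 + 184.2 = 26.2 °C

T_out = 26.2 °C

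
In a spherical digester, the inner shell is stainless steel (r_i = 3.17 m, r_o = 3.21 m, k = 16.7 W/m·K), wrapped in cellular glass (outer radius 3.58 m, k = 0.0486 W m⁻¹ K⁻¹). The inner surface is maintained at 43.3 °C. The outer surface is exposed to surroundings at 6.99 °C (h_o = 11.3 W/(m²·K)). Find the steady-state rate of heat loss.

Q = 681 W

Series thermal resistances, inner to outer:
  R_stainless steel = (1/3.17 − 1/3.21)/(4πk) = 0.003931/(4π·16.7) = 1.873×10^-5 K/W
  R_cellular glass = (1/3.21 − 1/3.58)/(4πk) = 0.03220/(4π·0.0486) = 0.05272 K/W
  R_conv,out = 1/(4πr²h) = 1/(4π·3.58²·11.3) = 5.495×10^-4 K/W
ΣR = 1.873×10^-5 + 0.05272 + 5.495×10^-4 = 0.05329 K/W
Q = ΔT/ΣR = (43.3 °C − 6.99 °C)/0.05329 = 681 W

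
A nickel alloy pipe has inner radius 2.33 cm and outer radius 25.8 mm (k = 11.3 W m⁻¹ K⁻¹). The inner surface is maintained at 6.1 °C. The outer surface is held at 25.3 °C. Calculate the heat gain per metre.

Q' = 2πk·ΔT/ln(r₂/r₁) = 2π × 11.3 × 19.2 / ln(0.0258/0.0233) = 13400 W/m

Q' = 13.4 kW/m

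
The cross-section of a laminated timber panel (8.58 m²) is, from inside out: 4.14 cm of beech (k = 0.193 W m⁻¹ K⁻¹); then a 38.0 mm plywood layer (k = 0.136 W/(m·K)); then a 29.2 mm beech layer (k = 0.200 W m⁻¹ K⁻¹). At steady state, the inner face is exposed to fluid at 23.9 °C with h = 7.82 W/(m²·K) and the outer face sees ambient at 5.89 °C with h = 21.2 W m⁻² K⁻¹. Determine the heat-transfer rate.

Treat each layer as a resistance in series:
  R_conv,in = 1/(hA) = 1/(7.82·8.58) = 0.01490 K/W
  R_beech = L/(kA) = 0.0414/(0.193·8.58) = 0.02500 K/W
  R_plywood = L/(kA) = 0.0380/(0.136·8.58) = 0.03257 K/W
  R_beech = L/(kA) = 0.0292/(0.200·8.58) = 0.01702 K/W
  R_conv,out = 1/(hA) = 1/(21.2·8.58) = 0.005498 K/W
ΣR = 0.01490 + 0.02500 + 0.03257 + 0.01702 + 0.005498 = 0.09499 K/W
Q = ΔT/ΣR = (23.9 °C − 5.89 °C)/0.09499 = 190 W

Q = 190 W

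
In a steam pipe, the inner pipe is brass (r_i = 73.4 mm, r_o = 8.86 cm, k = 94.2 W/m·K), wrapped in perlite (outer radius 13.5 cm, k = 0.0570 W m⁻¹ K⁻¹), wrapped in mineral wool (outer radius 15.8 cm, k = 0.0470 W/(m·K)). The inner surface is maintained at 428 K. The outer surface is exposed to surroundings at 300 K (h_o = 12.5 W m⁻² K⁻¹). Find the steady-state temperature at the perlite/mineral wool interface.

Series thermal resistances, inner to outer:
  R'_brass = ln(0.0886/0.0734)/(2πk) = 0.1882/(2π·94.2) = 3.180×10^-4 m·K/W
  R'_perlite = ln(0.135/0.0886)/(2πk) = 0.4211/(2π·0.0570) = 1.176 m·K/W
  R'_mineral wool = ln(0.158/0.135)/(2πk) = 0.1573/(2π·0.0470) = 0.5327 m·K/W
  R'_conv,out = 1/(2πr h) = 1/(2π·0.158·12.5) = 0.08058 m·K/W
ΣR = 3.180×10^-4 + 1.176 + 0.5327 + 0.08058 = 1.790 m·K/W
Q' = ΔT/ΣR = (428 K − 300 K)/1.790 = 71.51 W/m
From the inner boundary to the perlite/mineral wool interface, ΣR_partial = 1.176 m·K/W.
T_interface = T_in − Q'·ΣR_partial = 428 K − (71.51)(1.176) = 343.9 K

T = 343.9 K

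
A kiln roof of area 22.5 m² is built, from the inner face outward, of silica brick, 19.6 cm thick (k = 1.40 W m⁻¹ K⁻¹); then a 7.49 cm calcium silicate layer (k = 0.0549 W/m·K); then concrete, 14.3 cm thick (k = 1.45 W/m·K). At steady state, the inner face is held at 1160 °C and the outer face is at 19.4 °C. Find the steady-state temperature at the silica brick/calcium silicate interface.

Series thermal resistances, inner to outer:
  R_silica brick = L/(kA) = 0.196/(1.40·22.5) = 0.006222 K/W
  R_calcium silicate = L/(kA) = 0.0749/(0.0549·22.5) = 0.06064 K/W
  R_concrete = L/(kA) = 0.143/(1.45·22.5) = 0.004383 K/W
ΣR = 0.006222 + 0.06064 + 0.004383 = 0.07125 K/W
Q = ΔT/ΣR = (1160 °C − 19.4 °C)/0.07125 = 16010 W
From the inner boundary to the silica brick/calcium silicate interface, ΣR_partial = 0.006222 K/W.
T_interface = T_in − Q·ΣR_partial = 1160 °C − (16010)(0.006222) = 1060 °C

T = 1060 °C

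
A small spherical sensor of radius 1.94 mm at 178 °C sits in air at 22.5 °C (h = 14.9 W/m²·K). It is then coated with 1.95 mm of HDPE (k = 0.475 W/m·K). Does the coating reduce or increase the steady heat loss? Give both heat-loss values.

increases: 0.110 → 0.392 W

Critical radius for a sphere: r_cr = 2k/h = 0.0638 m = 6.38 cm.
Outer radius after coating: r₂ = 0.00194 + 0.00195 = 0.00389 m.
Since r₁ < r_cr and r₂ ≤ r_cr, the coating moves toward the maximum at r_cr — heat loss rises.
Bare: R = 1/(4πr₁²h) = 1419 K/W; Q = 155.5/1419 = 0.110 W.
Coated: R = R_cond + R_conv = 396.2 K/W; Q = 155.5/396.2 = 0.392 W.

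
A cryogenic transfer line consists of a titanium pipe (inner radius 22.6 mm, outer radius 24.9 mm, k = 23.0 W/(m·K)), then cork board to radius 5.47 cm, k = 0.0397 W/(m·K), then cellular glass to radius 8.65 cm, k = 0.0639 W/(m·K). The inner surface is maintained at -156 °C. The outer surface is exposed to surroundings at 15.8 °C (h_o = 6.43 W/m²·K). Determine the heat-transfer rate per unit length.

Q' = 37.5 W/m

Treat each layer as a resistance in series:
  R'_titanium = ln(0.0249/0.0226)/(2πk) = 0.09692/(2π·23.0) = 6.707×10^-4 m·K/W
  R'_cork board = ln(0.0547/0.0249)/(2πk) = 0.7870/(2π·0.0397) = 3.155 m·K/W
  R'_cellular glass = ln(0.0865/0.0547)/(2πk) = 0.4583/(2π·0.0639) = 1.141 m·K/W
  R'_conv,out = 1/(2πr h) = 1/(2π·0.0865·6.43) = 0.2861 m·K/W
ΣR = 6.707×10^-4 + 3.155 + 1.141 + 0.2861 = 4.583 m·K/W
Q' = ΔT/ΣR = (-156 °C − 15.8 °C)/4.583 = -37.5 W/m
(Negative Q' ⇒ heat flows inward; heat gain = 37.5 W/m.)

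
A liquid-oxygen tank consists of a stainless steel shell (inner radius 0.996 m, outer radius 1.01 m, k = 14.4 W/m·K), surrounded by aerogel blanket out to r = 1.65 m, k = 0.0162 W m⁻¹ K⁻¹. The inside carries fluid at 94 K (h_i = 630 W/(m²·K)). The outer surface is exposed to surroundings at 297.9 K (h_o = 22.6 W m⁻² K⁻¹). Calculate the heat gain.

Q = 108 W

Resistance network (inner→outer):
  R_conv,in = 1/(4πr²h) = 1/(4π·0.996²·630) = 1.273×10^-4 K/W
  R_stainless steel = (1/0.996 − 1/1.01)/(4πk) = 0.01392/(4π·14.4) = 7.691×10^-5 K/W
  R_aerogel blanket = (1/1.01 − 1/1.65)/(4πk) = 0.3840/(4π·0.0162) = 1.886 K/W
  R_conv,out = 1/(4πr²h) = 1/(4π·1.65²·22.6) = 0.001293 K/W
ΣR = 1.273×10^-4 + 7.691×10^-5 + 1.886 + 0.001293 = 1.887 K/W
Q = ΔT/ΣR = (94 K − 297.9 K)/1.887 = -108 W
(Negative Q ⇒ heat flows inward; heat gain = 108 W.)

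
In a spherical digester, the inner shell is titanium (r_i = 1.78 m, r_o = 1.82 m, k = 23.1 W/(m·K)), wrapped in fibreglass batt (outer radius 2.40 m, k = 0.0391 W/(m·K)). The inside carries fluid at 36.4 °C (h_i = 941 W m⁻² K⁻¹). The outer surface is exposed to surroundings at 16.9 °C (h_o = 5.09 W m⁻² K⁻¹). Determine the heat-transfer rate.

Resistance network (inner→outer):
  R_conv,in = 1/(4πr²h) = 1/(4π·1.78²·941) = 2.669×10^-5 K/W
  R_titanium = (1/1.78 − 1/1.82)/(4πk) = 0.01235/(4π·23.1) = 4.254×10^-5 K/W
  R_fibreglass batt = (1/1.82 − 1/2.40)/(4πk) = 0.1328/(4π·0.0391) = 0.2702 K/W
  R_conv,out = 1/(4πr²h) = 1/(4π·2.40²·5.09) = 0.002714 K/W
ΣR = 2.669×10^-5 + 4.254×10^-5 + 0.2702 + 0.002714 = 0.2730 K/W
Q = ΔT/ΣR = (36.4 °C − 16.9 °C)/0.2730 = 71.4 W

Q = 71.4 W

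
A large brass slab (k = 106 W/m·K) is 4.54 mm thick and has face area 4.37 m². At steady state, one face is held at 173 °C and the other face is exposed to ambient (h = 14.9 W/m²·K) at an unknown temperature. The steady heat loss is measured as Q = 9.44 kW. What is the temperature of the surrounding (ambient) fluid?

T_out = 27.9 °C

Sum the resistances:
  R_brass = L/(kA) = 0.00454/(106·4.37) = 9.801×10^-6 K/W
  R_conv,out = 1/(hA) = 1/(14.9·4.37) = 0.01536 K/W
ΣR = 0.01537 K/W
ΔT = Q·ΣR = 9440 × 0.01537 = 145.1 K
Heat flows outward, so T_out = T_in − ΔT = 173 − 145.1 = 27.9 °C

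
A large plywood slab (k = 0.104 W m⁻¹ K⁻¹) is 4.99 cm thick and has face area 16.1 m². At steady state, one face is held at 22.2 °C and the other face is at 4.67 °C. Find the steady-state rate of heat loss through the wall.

Q = kA·ΔT/L = 0.104 × 16.1 × |22.2 °C − 4.67 °C| / 0.0499 = 588 W

Q = 588 W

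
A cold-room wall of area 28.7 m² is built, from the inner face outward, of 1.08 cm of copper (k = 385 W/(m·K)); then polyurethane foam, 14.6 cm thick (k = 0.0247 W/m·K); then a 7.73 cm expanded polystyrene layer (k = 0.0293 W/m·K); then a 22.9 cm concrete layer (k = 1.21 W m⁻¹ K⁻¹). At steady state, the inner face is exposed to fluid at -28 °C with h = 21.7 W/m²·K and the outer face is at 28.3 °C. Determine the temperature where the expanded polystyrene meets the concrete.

Resistance network (inner→outer):
  R_conv,in = 1/(hA) = 1/(21.7·28.7) = 0.001606 K/W
  R_copper = L/(kA) = 0.0108/(385·28.7) = 9.774×10^-7 K/W
  R_polyurethane foam = L/(kA) = 0.146/(0.0247·28.7) = 0.2060 K/W
  R_expanded polystyrene = L/(kA) = 0.0773/(0.0293·28.7) = 0.09192 K/W
  R_concrete = L/(kA) = 0.229/(1.21·28.7) = 0.006594 K/W
ΣR = 0.001606 + 9.774×10^-7 + 0.2060 + 0.09192 + 0.006594 = 0.3061 K/W
Q = ΔT/ΣR = (-28 °C − 28.3 °C)/0.3061 = -183.9 W
From the inner boundary to the expanded polystyrene/concrete interface, ΣR_partial = 0.2995 K/W.
T_interface = T_in − Q·ΣR_partial = -28 °C − (-183.9)(0.2995) = 27.1 °C

T = 27.1 °C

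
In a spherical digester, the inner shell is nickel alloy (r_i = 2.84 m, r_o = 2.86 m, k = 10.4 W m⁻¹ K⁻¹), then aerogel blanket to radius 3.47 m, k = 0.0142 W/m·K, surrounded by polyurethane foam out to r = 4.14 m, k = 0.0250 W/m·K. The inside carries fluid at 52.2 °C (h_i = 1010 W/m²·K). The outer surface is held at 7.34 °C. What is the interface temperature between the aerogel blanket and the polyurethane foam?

T = 20.9 °C

Resistance network (inner→outer):
  R_conv,in = 1/(4πr²h) = 1/(4π·2.84²·1010) = 9.769×10^-6 K/W
  R_nickel alloy = (1/2.84 − 1/2.86)/(4πk) = 0.002462/(4π·10.4) = 1.884×10^-5 K/W
  R_aerogel blanket = (1/2.86 − 1/3.47)/(4πk) = 0.06147/(4π·0.0142) = 0.3445 K/W
  R_polyurethane foam = (1/3.47 − 1/4.14)/(4πk) = 0.04664/(4π·0.0250) = 0.1485 K/W
ΣR = 9.769×10^-6 + 1.884×10^-5 + 0.3445 + 0.1485 = 0.4930 K/W
Q = ΔT/ΣR = (52.2 °C − 7.34 °C)/0.4930 = 90.99 W
From the inner boundary to the aerogel blanket/polyurethane foam interface, ΣR_partial = 0.3445 K/W.
T_interface = T_in − Q·ΣR_partial = 52.2 °C − (90.99)(0.3445) = 20.9 °C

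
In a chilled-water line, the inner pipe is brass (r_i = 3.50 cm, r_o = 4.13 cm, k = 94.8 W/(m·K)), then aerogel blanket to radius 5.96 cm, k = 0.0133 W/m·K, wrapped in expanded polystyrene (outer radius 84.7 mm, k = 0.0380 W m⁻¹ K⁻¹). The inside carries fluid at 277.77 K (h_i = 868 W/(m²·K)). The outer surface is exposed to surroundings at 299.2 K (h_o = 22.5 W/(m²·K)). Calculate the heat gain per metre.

Q' = 3.60 W/m

Series thermal resistances, inner to outer:
  R'_conv,in = 1/(2πr h) = 1/(2π·0.0350·868) = 0.005239 m·K/W
  R'_brass = ln(0.0413/0.0350)/(2πk) = 0.1655/(2π·94.8) = 2.779×10^-4 m·K/W
  R'_aerogel blanket = ln(0.0596/0.0413)/(2πk) = 0.3668/(2π·0.0133) = 4.389 m·K/W
  R'_expanded polystyrene = ln(0.0847/0.0596)/(2πk) = 0.3515/(2π·0.0380) = 1.472 m·K/W
  R'_conv,out = 1/(2πr h) = 1/(2π·0.0847·22.5) = 0.08351 m·K/W
ΣR = 0.005239 + 2.779×10^-4 + 4.389 + 1.472 + 0.08351 = 5.950 m·K/W
Q' = ΔT/ΣR = (277.77 K − 299.2 K)/5.950 = -3.60 W/m
(Negative Q' ⇒ heat flows inward; heat gain = 3.60 W/m.)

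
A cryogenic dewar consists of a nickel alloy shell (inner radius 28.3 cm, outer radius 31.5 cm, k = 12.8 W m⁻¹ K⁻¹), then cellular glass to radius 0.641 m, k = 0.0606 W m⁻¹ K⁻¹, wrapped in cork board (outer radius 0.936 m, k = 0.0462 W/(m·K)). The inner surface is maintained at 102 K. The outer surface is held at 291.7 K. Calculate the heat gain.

Q = 63.9 W

Resistance network (inner→outer):
  R_nickel alloy = (1/0.283 − 1/0.315)/(4πk) = 0.3590/(4π·12.8) = 0.002232 K/W
  R_cellular glass = (1/0.315 − 1/0.641)/(4πk) = 1.615/(4π·0.0606) = 2.120 K/W
  R_cork board = (1/0.641 − 1/0.936)/(4πk) = 0.4917/(4π·0.0462) = 0.8469 K/W
ΣR = 0.002232 + 2.120 + 0.8469 = 2.969 K/W
Q = ΔT/ΣR = (102 K − 291.7 K)/2.969 = -63.9 W
(Negative Q ⇒ heat flows inward; heat gain = 63.9 W.)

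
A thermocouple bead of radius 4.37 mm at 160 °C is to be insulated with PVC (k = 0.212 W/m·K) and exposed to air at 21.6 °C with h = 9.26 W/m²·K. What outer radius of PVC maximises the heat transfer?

For a sphere, r_cr = 2k_ins/h = 2·0.212/9.26 = 0.0458 m = 4.58 cm

r_cr = 4.58 cm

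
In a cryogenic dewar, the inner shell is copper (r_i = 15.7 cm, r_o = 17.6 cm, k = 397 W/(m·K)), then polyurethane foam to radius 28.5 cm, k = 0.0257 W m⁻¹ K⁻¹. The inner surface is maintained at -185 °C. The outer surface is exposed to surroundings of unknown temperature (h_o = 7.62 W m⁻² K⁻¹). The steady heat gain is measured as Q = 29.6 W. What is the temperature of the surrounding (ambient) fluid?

T_out = 18.0 °C

Sum the resistances:
  R_copper = (1/0.157 − 1/0.176)/(4πk) = 0.6876/(4π·397) = 1.378×10^-4 K/W
  R_polyurethane foam = (1/0.176 − 1/0.285)/(4πk) = 2.173/(4π·0.0257) = 6.729 K/W
  R_conv,out = 1/(4πr²h) = 1/(4π·0.285²·7.62) = 0.1286 K/W
ΣR = 6.857 K/W
ΔT = Q·ΣR = 29.6 × 6.857 = 203.0 K
Heat flows inward, so T_out = T_in + ΔT = -185 + 203.0 = 18.0 °C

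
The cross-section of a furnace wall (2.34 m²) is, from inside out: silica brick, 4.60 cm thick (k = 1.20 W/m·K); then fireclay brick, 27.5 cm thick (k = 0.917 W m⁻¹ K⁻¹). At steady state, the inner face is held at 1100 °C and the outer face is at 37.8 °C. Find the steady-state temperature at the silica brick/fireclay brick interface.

T = 980 °C

Resistance network (inner→outer):
  R_silica brick = L/(kA) = 0.0460/(1.20·2.34) = 0.01638 K/W
  R_fireclay brick = L/(kA) = 0.275/(0.917·2.34) = 0.1282 K/W
ΣR = 0.01638 + 0.1282 = 0.1446 K/W
Q = ΔT/ΣR = (1100 °C − 37.8 °C)/0.1446 = 7346 W
From the inner boundary to the silica brick/fireclay brick interface, ΣR_partial = 0.01638 K/W.
T_interface = T_in − Q·ΣR_partial = 1100 °C − (7346)(0.01638) = 980 °C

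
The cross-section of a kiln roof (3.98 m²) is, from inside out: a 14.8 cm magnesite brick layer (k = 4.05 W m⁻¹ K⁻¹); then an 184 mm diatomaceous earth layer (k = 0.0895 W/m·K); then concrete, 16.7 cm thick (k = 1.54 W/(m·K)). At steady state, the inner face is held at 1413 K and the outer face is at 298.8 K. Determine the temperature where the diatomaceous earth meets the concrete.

T = 354 K

Resistance network (inner→outer):
  R_magnesite brick = L/(kA) = 0.148/(4.05·3.98) = 0.009182 K/W
  R_diatomaceous earth = L/(kA) = 0.184/(0.0895·3.98) = 0.5165 K/W
  R_concrete = L/(kA) = 0.167/(1.54·3.98) = 0.02725 K/W
ΣR = 0.009182 + 0.5165 + 0.02725 = 0.5529 K/W
Q = ΔT/ΣR = (1413 K − 298.8 K)/0.5529 = 2015 W
From the inner boundary to the diatomaceous earth/concrete interface, ΣR_partial = 0.5257 K/W.
T_interface = T_in − Q·ΣR_partial = 1413 K − (2015)(0.5257) = 354 K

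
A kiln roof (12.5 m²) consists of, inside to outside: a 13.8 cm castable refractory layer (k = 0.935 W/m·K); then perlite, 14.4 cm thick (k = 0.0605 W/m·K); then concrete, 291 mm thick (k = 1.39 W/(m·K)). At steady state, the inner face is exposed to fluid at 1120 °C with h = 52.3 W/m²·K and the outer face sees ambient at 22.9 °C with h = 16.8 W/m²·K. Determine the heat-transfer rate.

Treat each layer as a resistance in series:
  R_conv,in = 1/(hA) = 1/(52.3·12.5) = 0.001530 K/W
  R_castable refractory = L/(kA) = 0.138/(0.935·12.5) = 0.01181 K/W
  R_perlite = L/(kA) = 0.144/(0.0605·12.5) = 0.1904 K/W
  R_concrete = L/(kA) = 0.291/(1.39·12.5) = 0.01675 K/W
  R_conv,out = 1/(hA) = 1/(16.8·12.5) = 0.004762 K/W
ΣR = 0.001530 + 0.01181 + 0.1904 + 0.01675 + 0.004762 = 0.2253 K/W
Q = ΔT/ΣR = (1120 °C − 22.9 °C)/0.2253 = 4870 W

Q = 4870 W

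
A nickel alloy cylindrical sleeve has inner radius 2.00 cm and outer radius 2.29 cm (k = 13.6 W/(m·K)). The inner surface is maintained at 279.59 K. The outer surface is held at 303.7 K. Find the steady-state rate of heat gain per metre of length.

Q' = 15.2 kW/m

Q' = 2πk·ΔT/ln(r₂/r₁) = 2π × 13.6 × 24.11 / ln(0.0229/0.0200) = 15200 W/m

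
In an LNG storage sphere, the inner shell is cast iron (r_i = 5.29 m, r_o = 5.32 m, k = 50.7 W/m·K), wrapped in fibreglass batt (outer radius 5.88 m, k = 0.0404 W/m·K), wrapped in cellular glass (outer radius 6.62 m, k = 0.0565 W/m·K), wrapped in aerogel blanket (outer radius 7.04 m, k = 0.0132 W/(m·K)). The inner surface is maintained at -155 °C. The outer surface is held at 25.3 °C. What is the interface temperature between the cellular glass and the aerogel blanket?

T = -58.9 °C

Treat each layer as a resistance in series:
  R_cast iron = (1/5.29 − 1/5.32)/(4πk) = 0.001066/(4π·50.7) = 1.673×10^-6 K/W
  R_fibreglass batt = (1/5.32 − 1/5.88)/(4πk) = 0.01790/(4π·0.0404) = 0.03526 K/W
  R_cellular glass = (1/5.88 − 1/6.62)/(4πk) = 0.01901/(4π·0.0565) = 0.02678 K/W
  R_aerogel blanket = (1/6.62 − 1/7.04)/(4πk) = 0.009012/(4π·0.0132) = 0.05433 K/W
ΣR = 1.673×10^-6 + 0.03526 + 0.02678 + 0.05433 = 0.1164 K/W
Q = ΔT/ΣR = (-155 °C − 25.3 °C)/0.1164 = -1549 W
From the inner boundary to the cellular glass/aerogel blanket interface, ΣR_partial = 0.06204 K/W.
T_interface = T_in − Q·ΣR_partial = -155 °C − (-1549)(0.06204) = -58.9 °C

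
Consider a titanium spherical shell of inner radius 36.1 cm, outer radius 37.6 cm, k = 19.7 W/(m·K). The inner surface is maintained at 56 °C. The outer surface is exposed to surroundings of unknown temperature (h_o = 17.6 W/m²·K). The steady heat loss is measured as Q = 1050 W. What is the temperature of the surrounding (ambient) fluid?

Series resistances:
  R_titanium = (1/0.361 − 1/0.376)/(4πk) = 0.1105/(4π·19.7) = 4.464×10^-4 K/W
  R_conv,out = 1/(4πr²h) = 1/(4π·0.376²·17.6) = 0.03198 K/W
ΣR = 0.03243 K/W
ΔT = Q·ΣR = 1050 × 0.03243 = 34.05 K
Heat flows outward, so T_out = T_in − ΔT = 56 − 34.05 = 22.0 °C

T_out = 22.0 °C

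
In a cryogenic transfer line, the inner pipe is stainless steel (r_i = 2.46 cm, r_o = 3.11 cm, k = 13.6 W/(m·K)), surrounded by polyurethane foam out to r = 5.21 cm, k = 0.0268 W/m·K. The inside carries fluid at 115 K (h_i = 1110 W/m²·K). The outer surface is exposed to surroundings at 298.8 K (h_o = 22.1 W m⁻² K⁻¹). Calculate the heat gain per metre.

Q' = 57.2 W/m

Resistance network (inner→outer):
  R'_conv,in = 1/(2πr h) = 1/(2π·0.0246·1110) = 0.005829 m·K/W
  R'_stainless steel = ln(0.0311/0.0246)/(2πk) = 0.2345/(2π·13.6) = 0.002744 m·K/W
  R'_polyurethane foam = ln(0.0521/0.0311)/(2πk) = 0.5160/(2π·0.0268) = 3.064 m·K/W
  R'_conv,out = 1/(2πr h) = 1/(2π·0.0521·22.1) = 0.1382 m·K/W
ΣR = 0.005829 + 0.002744 + 3.064 + 0.1382 = 3.211 m·K/W
Q' = ΔT/ΣR = (115 K − 298.8 K)/3.211 = -57.2 W/m
(Negative Q' ⇒ heat flows inward; heat gain = 57.2 W/m.)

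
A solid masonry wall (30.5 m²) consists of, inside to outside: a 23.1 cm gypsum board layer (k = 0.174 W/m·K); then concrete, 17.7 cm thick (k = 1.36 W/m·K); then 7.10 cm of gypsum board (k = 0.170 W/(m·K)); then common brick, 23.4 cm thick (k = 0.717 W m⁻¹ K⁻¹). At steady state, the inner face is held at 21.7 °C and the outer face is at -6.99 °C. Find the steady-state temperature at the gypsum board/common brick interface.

Resistance network (inner→outer):
  R_gypsum board = L/(kA) = 0.231/(0.174·30.5) = 0.04353 K/W
  R_concrete = L/(kA) = 0.177/(1.36·30.5) = 0.004267 K/W
  R_gypsum board = L/(kA) = 0.0710/(0.170·30.5) = 0.01369 K/W
  R_common brick = L/(kA) = 0.234/(0.717·30.5) = 0.01070 K/W
ΣR = 0.04353 + 0.004267 + 0.01369 + 0.01070 = 0.07219 K/W
Q = ΔT/ΣR = (21.7 °C − -6.99 °C)/0.07219 = 397.4 W
From the inner boundary to the gypsum board/common brick interface, ΣR_partial = 0.06149 K/W.
T_interface = T_in − Q·ΣR_partial = 21.7 °C − (397.4)(0.06149) = -2.74 °C

T = -2.74 °C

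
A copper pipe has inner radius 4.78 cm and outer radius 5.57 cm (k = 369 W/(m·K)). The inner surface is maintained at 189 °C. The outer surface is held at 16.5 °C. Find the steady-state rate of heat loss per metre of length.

Q' = 2610 kW/m

Q' = 2πk·ΔT/ln(r₂/r₁) = 2π × 369 × 172.5 / ln(0.0557/0.0478) = 2.61×10^6 W/m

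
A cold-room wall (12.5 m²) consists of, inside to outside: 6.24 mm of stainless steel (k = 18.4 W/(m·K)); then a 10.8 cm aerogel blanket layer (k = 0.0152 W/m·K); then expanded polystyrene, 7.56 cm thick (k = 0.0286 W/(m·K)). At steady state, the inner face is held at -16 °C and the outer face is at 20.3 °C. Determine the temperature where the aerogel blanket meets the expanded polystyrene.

T = 10.5 °C

Treat each layer as a resistance in series:
  R_stainless steel = L/(kA) = 0.00624/(18.4·12.5) = 2.713×10^-5 K/W
  R_aerogel blanket = L/(kA) = 0.108/(0.0152·12.5) = 0.5684 K/W
  R_expanded polystyrene = L/(kA) = 0.0756/(0.0286·12.5) = 0.2115 K/W
ΣR = 2.713×10^-5 + 0.5684 + 0.2115 = 0.7799 K/W
Q = ΔT/ΣR = (-16 °C − 20.3 °C)/0.7799 = -46.54 W
From the inner boundary to the aerogel blanket/expanded polystyrene interface, ΣR_partial = 0.5684 K/W.
T_interface = T_in − Q·ΣR_partial = -16 °C − (-46.54)(0.5684) = 10.5 °C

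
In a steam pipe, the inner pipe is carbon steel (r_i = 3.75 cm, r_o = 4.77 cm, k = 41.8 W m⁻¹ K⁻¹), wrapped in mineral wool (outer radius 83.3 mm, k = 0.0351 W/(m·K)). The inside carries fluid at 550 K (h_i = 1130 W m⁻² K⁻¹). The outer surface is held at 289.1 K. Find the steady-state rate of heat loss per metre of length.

Series thermal resistances, inner to outer:
  R'_conv,in = 1/(2πr h) = 1/(2π·0.0375·1130) = 0.003756 m·K/W
  R'_carbon steel = ln(0.0477/0.0375)/(2πk) = 0.2406/(2π·41.8) = 9.161×10^-4 m·K/W
  R'_mineral wool = ln(0.0833/0.0477)/(2πk) = 0.5575/(2π·0.0351) = 2.528 m·K/W
ΣR = 0.003756 + 9.161×10^-4 + 2.528 = 2.533 m·K/W
Q' = ΔT/ΣR = (550 K − 289.1 K)/2.533 = 103 W/m

Q' = 103 W/m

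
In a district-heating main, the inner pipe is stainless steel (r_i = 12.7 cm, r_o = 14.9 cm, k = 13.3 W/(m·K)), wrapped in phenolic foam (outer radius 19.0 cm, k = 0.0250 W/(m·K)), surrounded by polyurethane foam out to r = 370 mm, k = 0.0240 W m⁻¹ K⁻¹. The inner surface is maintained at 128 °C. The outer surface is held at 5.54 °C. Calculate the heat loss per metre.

Series thermal resistances, inner to outer:
  R'_stainless steel = ln(0.149/0.127)/(2πk) = 0.1598/(2π·13.3) = 0.001912 m·K/W
  R'_phenolic foam = ln(0.190/0.149)/(2πk) = 0.2431/(2π·0.0250) = 1.547 m·K/W
  R'_polyurethane foam = ln(0.370/0.190)/(2πk) = 0.6665/(2π·0.0240) = 4.420 m·K/W
ΣR = 0.001912 + 1.547 + 4.420 = 5.969 m·K/W
Q' = ΔT/ΣR = (128 °C − 5.54 °C)/5.969 = 20.5 W/m

Q' = 20.5 W/m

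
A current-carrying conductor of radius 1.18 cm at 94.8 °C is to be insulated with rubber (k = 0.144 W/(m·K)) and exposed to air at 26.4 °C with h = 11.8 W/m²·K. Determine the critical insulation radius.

r_cr = 1.22 cm

For a cylinder, r_cr = k_ins/h = 0.144/11.8 = 0.0122 m = 1.22 cm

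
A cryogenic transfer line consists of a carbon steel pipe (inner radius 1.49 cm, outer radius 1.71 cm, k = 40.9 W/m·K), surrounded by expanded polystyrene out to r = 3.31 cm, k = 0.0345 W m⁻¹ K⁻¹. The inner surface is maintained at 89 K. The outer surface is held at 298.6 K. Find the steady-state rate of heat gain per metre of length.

Series thermal resistances, inner to outer:
  R'_carbon steel = ln(0.0171/0.0149)/(2πk) = 0.1377/(2π·40.9) = 5.359×10^-4 m·K/W
  R'_expanded polystyrene = ln(0.0331/0.0171)/(2πk) = 0.6605/(2π·0.0345) = 3.047 m·K/W
ΣR = 5.359×10^-4 + 3.047 = 3.048 m·K/W
Q' = ΔT/ΣR = (89 K − 298.6 K)/3.048 = -68.8 W/m
(Negative Q' ⇒ heat flows inward; heat gain = 68.8 W/m.)

Q' = 68.8 W/m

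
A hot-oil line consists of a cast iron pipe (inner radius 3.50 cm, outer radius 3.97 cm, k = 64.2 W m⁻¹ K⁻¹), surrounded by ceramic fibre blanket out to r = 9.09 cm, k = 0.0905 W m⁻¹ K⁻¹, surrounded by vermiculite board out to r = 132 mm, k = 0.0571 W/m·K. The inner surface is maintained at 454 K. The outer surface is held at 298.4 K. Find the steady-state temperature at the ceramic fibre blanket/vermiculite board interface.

T = 363.2 K

Treat each layer as a resistance in series:
  R'_cast iron = ln(0.0397/0.0350)/(2πk) = 0.1260/(2π·64.2) = 3.124×10^-4 m·K/W
  R'_ceramic fibre blanket = ln(0.0909/0.0397)/(2πk) = 0.8284/(2π·0.0905) = 1.457 m·K/W
  R'_vermiculite board = ln(0.132/0.0909)/(2πk) = 0.3730/(2π·0.0571) = 1.040 m·K/W
ΣR = 3.124×10^-4 + 1.457 + 1.040 = 2.497 m·K/W
Q' = ΔT/ΣR = (454 K − 298.4 K)/2.497 = 62.31 W/m
From the inner boundary to the ceramic fibre blanket/vermiculite board interface, ΣR_partial = 1.457 m·K/W.
T_interface = T_in − Q'·ΣR_partial = 454 K − (62.31)(1.457) = 363.2 K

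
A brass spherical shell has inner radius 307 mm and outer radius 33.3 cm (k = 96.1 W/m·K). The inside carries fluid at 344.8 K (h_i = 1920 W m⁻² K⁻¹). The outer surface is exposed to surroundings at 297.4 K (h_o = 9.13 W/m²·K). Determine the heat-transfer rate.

Resistance network (inner→outer):
  R_conv,in = 1/(4πr²h) = 1/(4π·0.307²·1920) = 4.398×10^-4 K/W
  R_brass = (1/0.307 − 1/0.333)/(4πk) = 0.2543/(4π·96.1) = 2.106×10^-4 K/W
  R_conv,out = 1/(4πr²h) = 1/(4π·0.333²·9.13) = 0.07860 K/W
ΣR = 4.398×10^-4 + 2.106×10^-4 + 0.07860 = 0.07925 K/W
Q = ΔT/ΣR = (344.8 K − 297.4 K)/0.07925 = 598 W

Q = 598 W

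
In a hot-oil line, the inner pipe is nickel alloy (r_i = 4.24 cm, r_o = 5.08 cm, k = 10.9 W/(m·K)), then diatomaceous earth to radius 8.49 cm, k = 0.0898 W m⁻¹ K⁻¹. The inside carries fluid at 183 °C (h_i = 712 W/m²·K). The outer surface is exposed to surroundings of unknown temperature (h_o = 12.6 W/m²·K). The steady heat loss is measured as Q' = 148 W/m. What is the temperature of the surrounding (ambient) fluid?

Series resistances:
  R'_conv,in = 1/(2πr h) = 1/(2π·0.0424·712) = 0.005272 m·K/W
  R'_nickel alloy = ln(0.0508/0.0424)/(2πk) = 0.1807/(2π·10.9) = 0.002639 m·K/W
  R'_diatomaceous earth = ln(0.0849/0.0508)/(2πk) = 0.5136/(2π·0.0898) = 0.9102 m·K/W
  R'_conv,out = 1/(2πr h) = 1/(2π·0.0849·12.6) = 0.1488 m·K/W
ΣR = 1.067 m·K/W
ΔT = Q'·ΣR = 148 × 1.067 = 157.9 K
Heat flows outward, so T_out = T_in − ΔT = 183 − 157.9 = 25.1 °C

T_out = 25.1 °C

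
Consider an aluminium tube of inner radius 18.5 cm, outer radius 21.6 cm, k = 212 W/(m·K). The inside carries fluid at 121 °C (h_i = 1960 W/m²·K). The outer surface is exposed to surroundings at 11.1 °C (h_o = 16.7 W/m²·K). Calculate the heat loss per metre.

Q' = 2.46 kW/m

Treat each layer as a resistance in series:
  R'_conv,in = 1/(2πr h) = 1/(2π·0.185·1960) = 4.389×10^-4 m·K/W
  R'_aluminium = ln(0.216/0.185)/(2πk) = 0.1549/(2π·212) = 1.163×10^-4 m·K/W
  R'_conv,out = 1/(2πr h) = 1/(2π·0.216·16.7) = 0.04412 m·K/W
ΣR = 4.389×10^-4 + 1.163×10^-4 + 0.04412 = 0.04468 m·K/W
Q' = ΔT/ΣR = (121 °C − 11.1 °C)/0.04468 = 2460 W/m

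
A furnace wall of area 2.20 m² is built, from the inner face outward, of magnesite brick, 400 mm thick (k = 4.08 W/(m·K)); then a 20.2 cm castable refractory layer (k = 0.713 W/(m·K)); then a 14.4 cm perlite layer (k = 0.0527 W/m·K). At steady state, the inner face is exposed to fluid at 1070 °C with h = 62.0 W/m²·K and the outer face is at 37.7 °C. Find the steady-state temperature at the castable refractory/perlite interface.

Series thermal resistances, inner to outer:
  R_conv,in = 1/(hA) = 1/(62.0·2.20) = 0.007331 K/W
  R_magnesite brick = L/(kA) = 0.400/(4.08·2.20) = 0.04456 K/W
  R_castable refractory = L/(kA) = 0.202/(0.713·2.20) = 0.1288 K/W
  R_perlite = L/(kA) = 0.144/(0.0527·2.20) = 1.242 K/W
ΣR = 0.007331 + 0.04456 + 0.1288 + 1.242 = 1.423 K/W
Q = ΔT/ΣR = (1070 °C − 37.7 °C)/1.423 = 725.4 W
From the inner boundary to the castable refractory/perlite interface, ΣR_partial = 0.1807 K/W.
T_interface = T_in − Q·ΣR_partial = 1070 °C − (725.4)(0.1807) = 939 °C

T = 939 °C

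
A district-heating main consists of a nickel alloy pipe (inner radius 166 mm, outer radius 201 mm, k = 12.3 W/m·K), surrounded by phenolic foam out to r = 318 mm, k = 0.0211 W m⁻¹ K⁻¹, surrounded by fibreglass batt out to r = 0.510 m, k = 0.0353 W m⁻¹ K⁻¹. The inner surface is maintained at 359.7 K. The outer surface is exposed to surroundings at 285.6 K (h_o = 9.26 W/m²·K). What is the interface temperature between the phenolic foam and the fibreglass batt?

Treat each layer as a resistance in series:
  R'_nickel alloy = ln(0.201/0.166)/(2πk) = 0.1913/(2π·12.3) = 0.002476 m·K/W
  R'_phenolic foam = ln(0.318/0.201)/(2πk) = 0.4587/(2π·0.0211) = 3.460 m·K/W
  R'_fibreglass batt = ln(0.510/0.318)/(2πk) = 0.4724/(2π·0.0353) = 2.130 m·K/W
  R'_conv,out = 1/(2πr h) = 1/(2π·0.510·9.26) = 0.03370 m·K/W
ΣR = 0.002476 + 3.460 + 2.130 + 0.03370 = 5.626 m·K/W
Q' = ΔT/ΣR = (359.7 K − 285.6 K)/5.626 = 13.17 W/m
From the inner boundary to the phenolic foam/fibreglass batt interface, ΣR_partial = 3.462 m·K/W.
T_interface = T_in − Q'·ΣR_partial = 359.7 K − (13.17)(3.462) = 314.1 K

T = 314.1 K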